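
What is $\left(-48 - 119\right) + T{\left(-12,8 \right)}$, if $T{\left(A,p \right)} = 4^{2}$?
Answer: $-151$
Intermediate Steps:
$T{\left(A,p \right)} = 16$
$\left(-48 - 119\right) + T{\left(-12,8 \right)} = \left(-48 - 119\right) + 16 = -167 + 16 = -151$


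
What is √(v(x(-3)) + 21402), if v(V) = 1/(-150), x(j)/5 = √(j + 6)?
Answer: √19261794/30 ≈ 146.29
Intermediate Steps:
x(j) = 5*√(6 + j) (x(j) = 5*√(j + 6) = 5*√(6 + j))
v(V) = -1/150
√(v(x(-3)) + 21402) = √(-1/150 + 21402) = √(3210299/150) = √19261794/30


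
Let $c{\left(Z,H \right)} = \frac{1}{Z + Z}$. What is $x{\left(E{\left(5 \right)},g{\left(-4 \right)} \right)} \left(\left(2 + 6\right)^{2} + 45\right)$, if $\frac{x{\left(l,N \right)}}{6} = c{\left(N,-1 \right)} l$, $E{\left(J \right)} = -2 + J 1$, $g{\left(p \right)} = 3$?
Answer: $327$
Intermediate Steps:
$c{\left(Z,H \right)} = \frac{1}{2 Z}$
$E{\left(J \right)} = -2 + J$
$x{\left(l,N \right)} = \frac{3 l}{N}$ ($x{\left(l,N \right)} = 6 \frac{1}{2 N} l = 6 \frac{l}{2 N} = \frac{3 l}{N}$)
$x{\left(E{\left(5 \right)},g{\left(-4 \right)} \right)} \left(\left(2 + 6\right)^{2} + 45\right) = \frac{3 \left(-2 + 5\right)}{3} \left(\left(2 + 6\right)^{2} + 45\right) = 3 \cdot 3 \cdot \frac{1}{3} \left(8^{2} + 45\right) = 3 \left(64 + 45\right) = 3 \cdot 109 = 327$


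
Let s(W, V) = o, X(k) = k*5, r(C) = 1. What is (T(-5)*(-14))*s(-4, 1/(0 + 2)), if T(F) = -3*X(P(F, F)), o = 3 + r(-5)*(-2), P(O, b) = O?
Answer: -1050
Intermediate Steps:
o = 1 (o = 3 + 1*(-2) = 3 - 2 = 1)
X(k) = 5*k
s(W, V) = 1
T(F) = -15*F
(T(-5)*(-14))*s(-4, 1/(0 + 2)) = (-15*(-5)*(-14))*1 = (75*(-14))*1 = -1050*1 = -1050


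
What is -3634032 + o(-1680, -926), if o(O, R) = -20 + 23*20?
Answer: -3633592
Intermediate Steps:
o(O, R) = 440 (o(O, R) = -20 + 460 = 440)
-3634032 + o(-1680, -926) = -3634032 + 440 = -3633592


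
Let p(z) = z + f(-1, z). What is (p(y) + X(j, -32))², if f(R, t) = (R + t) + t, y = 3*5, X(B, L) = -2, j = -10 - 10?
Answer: 1764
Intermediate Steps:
j = -20
y = 15
f(R, t) = R + 2*t
p(z) = -1 + 3*z (p(z) = z + (-1 + 2*z) = -1 + 3*z)
(p(y) + X(j, -32))² = ((-1 + 3*15) - 2)² = ((-1 + 45) - 2)² = (44 - 2)² = 42² = 1764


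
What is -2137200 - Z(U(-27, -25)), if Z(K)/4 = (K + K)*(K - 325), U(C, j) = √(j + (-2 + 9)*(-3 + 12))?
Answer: -2137504 + 2600*√38 ≈ -2.1215e+6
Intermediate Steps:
U(C, j) = √(63 + j) (U(C, j) = √(j + 7*9) = √(j + 63) = √(63 + j))
Z(K) = 8*K*(-325 + K) (Z(K) = 4*((K + K)*(K - 325)) = 4*((2*K)*(-325 + K)) = 4*(2*K*(-325 + K)) = 8*K*(-325 + K))
-2137200 - Z(U(-27, -25)) = -2137200 - 8*√(63 - 25)*(-325 + √(63 - 25)) = -2137200 - 8*√38*(-325 + √38)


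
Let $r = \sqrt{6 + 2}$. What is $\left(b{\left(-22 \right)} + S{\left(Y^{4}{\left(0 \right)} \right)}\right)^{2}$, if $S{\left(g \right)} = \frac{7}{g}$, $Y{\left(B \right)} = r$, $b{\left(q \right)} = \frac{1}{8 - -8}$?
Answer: $\frac{121}{4096} \approx 0.029541$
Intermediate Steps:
$r = 2 \sqrt{2}$ ($r = \sqrt{8} = 2 \sqrt{2} \approx 2.8284$)
$b{\left(q \right)} = \frac{1}{16}$ ($b{\left(q \right)} = \frac{1}{8 + 8} = \frac{1}{16}$)
$Y{\left(B \right)} = 2 \sqrt{2}$
$\left(b{\left(-22 \right)} + S{\left(Y^{4}{\left(0 \right)} \right)}\right)^{2} = \left(\frac{1}{16} + \frac{7}{\left(2 \sqrt{2}\right)^{4}}\right)^{2} = \left(\frac{1}{16} + \frac{7}{64}\right)^{2} = \left(\frac{11}{64}\right)^{2} = \frac{121}{4096}$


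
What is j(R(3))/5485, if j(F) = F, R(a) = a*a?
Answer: 9/5485 ≈ 0.0016408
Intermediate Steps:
R(a) = a²
j(R(3))/5485 = 3²/5485 = 9*(1/5485) = 9/5485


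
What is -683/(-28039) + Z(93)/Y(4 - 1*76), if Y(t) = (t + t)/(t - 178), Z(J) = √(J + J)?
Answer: 683/28039 + 125*√186/72 ≈ 23.702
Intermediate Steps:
Z(J) = √2*√J (Z(J) = √(2*J) = √2*√J)
Y(t) = 2*t/(-178 + t) (Y(t) = (2*t)/(-178 + t) = 2*t/(-178 + t))
-683/(-28039) + Z(93)/Y(4 - 1*76) = -683/(-28039) + (√2*√93)/((2*(4 - 1*76)/(-178 + (4 - 1*76)))) = -683*(-1/28039) + √186/((2*(4 - 76)/(-178 + (4 - 76)))) = 683/28039 + √186/((2*(-72)/(-178 - 72))) = 683/28039 + √186/((2*(-72)/(-250))) = 683/28039 + √186/((2*(-72)*(-1/250))) = 683/28039 + √186/(72/125) = 683/28039 + √186*(125/72) = 683/28039 + 125*√186/72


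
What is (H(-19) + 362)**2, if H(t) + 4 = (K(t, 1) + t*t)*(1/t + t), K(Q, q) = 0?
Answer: 42510400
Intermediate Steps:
H(t) = -4 + t**2*(t + 1/t) (H(t) = -4 + (0 + t*t)*(1/t + t) = -4 + (0 + t**2)*(t + 1/t) = -4 + t**2*(t + 1/t))
(H(-19) + 362)**2 = ((-4 - 19 + (-19)**3) + 362)**2 = ((-4 - 19 - 6859) + 362)**2 = (-6882 + 362)**2 = (-6520)**2 = 42510400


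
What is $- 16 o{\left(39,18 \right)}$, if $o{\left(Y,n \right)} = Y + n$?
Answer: $-912$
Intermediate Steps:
$- 16 o{\left(39,18 \right)} = - 16 \left(39 + 18\right) = \left(-16\right) 57 = -912$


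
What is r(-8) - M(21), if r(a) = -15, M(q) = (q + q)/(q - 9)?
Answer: -37/2 ≈ -18.500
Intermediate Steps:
M(q) = 2*q/(-9 + q) (M(q) = (2*q)/(-9 + q) = 2*q/(-9 + q))
r(-8) - M(21) = -15 - 2*21/(-9 + 21) = -15 - 2*21/12 = -15 - 1*7/2 = -15 - 7/2 = -37/2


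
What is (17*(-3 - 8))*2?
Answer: -374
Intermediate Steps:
(17*(-3 - 8))*2 = (17*(-11))*2 = -187*2 = -374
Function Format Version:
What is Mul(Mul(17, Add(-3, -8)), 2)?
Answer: -374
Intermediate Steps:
Mul(Mul(17, Add(-3, -8)), 2) = Mul(Mul(17, -11), 2) = Mul(-187, 2) = -374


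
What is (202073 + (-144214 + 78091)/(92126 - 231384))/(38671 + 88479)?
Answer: 28140347957/17706654700 ≈ 1.5893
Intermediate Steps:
(202073 + (-144214 + 78091)/(92126 - 231384))/(38671 + 88479) = (202073 - 66123/(-139258))/127150 = (202073 - 66123*(-1/139258))*(1/127150) = (202073 + 66123/139258)*(1/127150) = (28140347957/139258)*(1/127150) = 28140347957/17706654700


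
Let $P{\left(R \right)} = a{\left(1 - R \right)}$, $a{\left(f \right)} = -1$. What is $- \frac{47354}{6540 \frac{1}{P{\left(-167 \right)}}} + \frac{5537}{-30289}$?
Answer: $\frac{99863809}{14149290} \approx 7.0579$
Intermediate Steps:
$P{\left(R \right)} = -1$
$- \frac{47354}{6540 \frac{1}{P{\left(-167 \right)}}} + \frac{5537}{-30289} = - \frac{47354}{6540 \frac{1}{-1}} + \frac{5537}{-30289} = - \frac{47354}{6540 \left(-1\right)} + 5537 \left(- \frac{1}{30289}\right) = - \frac{47354}{-6540} - \frac{791}{4327} = \left(-47354\right) \left(- \frac{1}{6540}\right) - \frac{791}{4327} = \frac{23677}{3270} - \frac{791}{4327} = \frac{99863809}{14149290}$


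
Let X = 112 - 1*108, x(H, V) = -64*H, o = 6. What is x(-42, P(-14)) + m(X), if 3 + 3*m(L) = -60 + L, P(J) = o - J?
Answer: 8005/3 ≈ 2668.3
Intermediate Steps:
P(J) = 6 - J
X = 4 (X = 112 - 108 = 4)
m(L) = -21 + L/3 (m(L) = -1 + (-60 + L)/3 = -1 + (-20 + L/3) = -21 + L/3)
x(-42, P(-14)) + m(X) = -64*(-42) + (-21 + (⅓)*4) = 2688 + (-21 + 4/3) = 2688 - 59/3 = 8005/3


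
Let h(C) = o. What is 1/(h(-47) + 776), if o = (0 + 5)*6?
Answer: 1/806 ≈ 0.0012407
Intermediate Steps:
o = 30 (o = 5*6 = 30)
h(C) = 30
1/(h(-47) + 776) = 1/(30 + 776) = 1/806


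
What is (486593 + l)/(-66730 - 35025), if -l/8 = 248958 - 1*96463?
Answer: 733367/101755 ≈ 7.2072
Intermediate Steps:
l = -1219960 (l = -8*(248958 - 1*96463) = -8*(248958 - 96463) = -8*152495 = -1219960)
(486593 + l)/(-66730 - 35025) = (486593 - 1219960)/(-66730 - 35025) = -733367/(-101755) = -733367*(-1/101755) = 733367/101755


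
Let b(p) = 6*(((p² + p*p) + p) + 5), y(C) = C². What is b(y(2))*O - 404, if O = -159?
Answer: -39518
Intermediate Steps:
b(p) = 30 + 6*p + 12*p² (b(p) = 6*(((p² + p²) + p) + 5) = 6*((2*p² + p) + 5) = 6*((p + 2*p²) + 5) = 6*(5 + p + 2*p²) = 30 + 6*p + 12*p²)
b(y(2))*O - 404 = (30 + 6*2² + 12*(2²)²)*(-159) - 404 = (30 + 6*4 + 12*4²)*(-159) - 404 = (30 + 24 + 12*16)*(-159) - 404 = (30 + 24 + 192)*(-159) - 404 = 246*(-159) - 404 = -39114 - 404 = -39518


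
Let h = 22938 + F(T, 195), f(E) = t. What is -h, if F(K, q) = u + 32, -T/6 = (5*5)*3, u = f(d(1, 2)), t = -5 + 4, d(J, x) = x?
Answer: -22969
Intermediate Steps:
t = -1
f(E) = -1
u = -1
T = -450 (T = -6*5*5*3 = -150*3 = -6*75 = -450)
F(K, q) = 31 (F(K, q) = -1 + 32 = 31)
h = 22969 (h = 22938 + 31 = 22969)
-h = -1*22969 = -22969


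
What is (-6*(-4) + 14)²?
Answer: 1444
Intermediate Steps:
(-6*(-4) + 14)² = (24 + 14)² = 38² = 1444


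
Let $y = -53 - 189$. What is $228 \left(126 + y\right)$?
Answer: $-26448$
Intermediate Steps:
$y = -242$ ($y = -53 - 189 = -242$)
$228 \left(126 + y\right) = 228 \left(126 - 242\right) = 228 \left(-116\right) = -26448$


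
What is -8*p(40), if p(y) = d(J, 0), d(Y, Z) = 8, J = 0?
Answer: -64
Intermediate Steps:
p(y) = 8
-8*p(40) = -8*8 = -64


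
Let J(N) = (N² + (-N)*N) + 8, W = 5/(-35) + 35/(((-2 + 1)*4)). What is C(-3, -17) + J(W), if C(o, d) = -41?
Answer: -33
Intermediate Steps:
W = -249/28 (W = 5*(-1/35) + 35/((-1*4)) = -⅐ + 35/(-4) = -⅐ + 35*(-¼) = -⅐ - 35/4 = -249/28 ≈ -8.8929)
J(N) = 8 (J(N) = (N² - N²) + 8 = 0 + 8 = 8)
C(-3, -17) + J(W) = -41 + 8 = -33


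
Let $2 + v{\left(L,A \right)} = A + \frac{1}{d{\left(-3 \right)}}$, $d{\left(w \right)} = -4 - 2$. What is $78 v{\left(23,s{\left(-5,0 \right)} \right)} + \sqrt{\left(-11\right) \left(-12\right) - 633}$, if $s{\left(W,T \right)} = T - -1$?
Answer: $-91 + i \sqrt{501} \approx -91.0 + 22.383 i$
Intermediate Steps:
$d{\left(w \right)} = -6$ ($d{\left(w \right)} = -4 - 2 = -6$)
$s{\left(W,T \right)} = 1 + T$ ($s{\left(W,T \right)} = T + 1 = 1 + T$)
$v{\left(L,A \right)} = - \frac{13}{6} + A$ ($v{\left(L,A \right)} = -2 + \left(A + \frac{1}{-6}\right) = -2 + \left(A - \frac{1}{6}\right) = -2 + \left(- \frac{1}{6} + A\right) = - \frac{13}{6} + A$)
$78 v{\left(23,s{\left(-5,0 \right)} \right)} + \sqrt{\left(-11\right) \left(-12\right) - 633} = 78 \left(- \frac{13}{6} + \left(1 + 0\right)\right) + \sqrt{\left(-11\right) \left(-12\right) - 633} = 78 \left(- \frac{13}{6} + 1\right) + \sqrt{132 - 633} = 78 \left(- \frac{7}{6}\right) + \sqrt{-501} = -91 + i \sqrt{501}$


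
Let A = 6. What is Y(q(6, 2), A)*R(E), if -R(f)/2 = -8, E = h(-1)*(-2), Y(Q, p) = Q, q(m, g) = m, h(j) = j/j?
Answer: 96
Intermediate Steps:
h(j) = 1
E = -2 (E = 1*(-2) = -2)
R(f) = 16 (R(f) = -2*(-8) = 16)
Y(q(6, 2), A)*R(E) = 6*16 = 96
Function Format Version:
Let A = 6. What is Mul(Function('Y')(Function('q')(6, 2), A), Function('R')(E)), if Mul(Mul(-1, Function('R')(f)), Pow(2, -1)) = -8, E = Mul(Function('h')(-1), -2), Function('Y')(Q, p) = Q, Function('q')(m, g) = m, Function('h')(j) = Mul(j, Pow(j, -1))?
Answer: 96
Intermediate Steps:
Function('h')(j) = 1
E = -2 (E = Mul(1, -2) = -2)
Function('R')(f) = 16 (Function('R')(f) = Mul(-2, -8) = 16)
Mul(Function('Y')(Function('q')(6, 2), A), Function('R')(E)) = Mul(6, 16) = 96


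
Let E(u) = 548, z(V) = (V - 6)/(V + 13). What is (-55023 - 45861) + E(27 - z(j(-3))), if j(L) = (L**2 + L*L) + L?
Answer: -100336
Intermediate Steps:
j(L) = L + 2*L**2 (j(L) = (L**2 + L**2) + L = 2*L**2 + L = L + 2*L**2)
z(V) = (-6 + V)/(13 + V)
(-55023 - 45861) + E(27 - z(j(-3))) = (-55023 - 45861) + 548 = -100884 + 548 = -100336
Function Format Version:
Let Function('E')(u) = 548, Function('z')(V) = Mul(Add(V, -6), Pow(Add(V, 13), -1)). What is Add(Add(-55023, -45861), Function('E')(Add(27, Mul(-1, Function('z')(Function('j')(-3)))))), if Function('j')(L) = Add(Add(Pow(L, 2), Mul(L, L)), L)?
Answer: -100336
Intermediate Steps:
Function('j')(L) = Add(L, Mul(2, Pow(L, 2))) (Function('j')(L) = Add(Add(Pow(L, 2), Pow(L, 2)), L) = Add(Mul(2, Pow(L, 2)), L) = Add(L, Mul(2, Pow(L, 2))))
Function('z')(V) = Mul(Pow(Add(13, V), -1), Add(-6, V)) (Function('z')(V) = Mul(Add(-6, V), Pow(Add(13, V), -1)) = Mul(Pow(Add(13, V), -1), Add(-6, V)))
Add(Add(-55023, -45861), Function('E')(Add(27, Mul(-1, Function('z')(Function('j')(-3)))))) = Add(Add(-55023, -45861), 548) = Add(-100884, 548) = -100336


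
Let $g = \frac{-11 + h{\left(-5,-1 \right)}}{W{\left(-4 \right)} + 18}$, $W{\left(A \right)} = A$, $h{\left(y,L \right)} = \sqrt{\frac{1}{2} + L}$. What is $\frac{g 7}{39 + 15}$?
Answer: $- \frac{11}{108} + \frac{i \sqrt{2}}{216} \approx -0.10185 + 0.0065473 i$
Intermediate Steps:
$h{\left(y,L \right)} = \sqrt{\frac{1}{2} + L}$
$g = - \frac{11}{14} + \frac{i \sqrt{2}}{28}$ ($g = \frac{-11 + \frac{\sqrt{2 + 4 \left(-1\right)}}{2}}{-4 + 18} = \frac{-11 + \frac{\sqrt{2 - 4}}{2}}{14} = \left(-11 + \frac{\sqrt{-2}}{2}\right) \frac{1}{14} = \left(-11 + \frac{i \sqrt{2}}{2}\right) \frac{1}{14} = - \frac{11}{14} + \frac{i \sqrt{2}}{28} \approx -0.78571 + 0.050508 i$)
$\frac{g 7}{39 + 15} = \frac{\left(- \frac{11}{14} + \frac{i \sqrt{2}}{28}\right) 7}{39 + 15} = \frac{- \frac{11}{2} + \frac{i \sqrt{2}}{4}}{54} = \left(- \frac{11}{2} + \frac{i \sqrt{2}}{4}\right) \frac{1}{54} = - \frac{11}{108} + \frac{i \sqrt{2}}{216}$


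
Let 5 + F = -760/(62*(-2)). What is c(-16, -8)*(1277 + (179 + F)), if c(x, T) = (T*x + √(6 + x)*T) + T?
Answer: 5420520/31 - 361368*I*√10/31 ≈ 1.7486e+5 - 36863.0*I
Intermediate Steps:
F = 35/31 (F = -5 - 760/(62*(-2)) = -5 - 760/(-124) = -5 - 760*(-1/124) = -5 + 190/31 = 35/31 ≈ 1.1290)
c(x, T) = T + T*x + T*√(6 + x) (c(x, T) = (T*x + T*√(6 + x)) + T = T + T*x + T*√(6 + x))
c(-16, -8)*(1277 + (179 + F)) = (-8*(1 - 16 + √(6 - 16)))*(1277 + (179 + 35/31)) = (-8*(1 - 16 + √(-10)))*(1277 + 5584/31) = -8*(1 - 16 + I*√10)*(45171/31) = -8*(-15 + I*√10)*(45171/31) = (120 - 8*I*√10)*(45171/31) = 5420520/31 - 361368*I*√10/31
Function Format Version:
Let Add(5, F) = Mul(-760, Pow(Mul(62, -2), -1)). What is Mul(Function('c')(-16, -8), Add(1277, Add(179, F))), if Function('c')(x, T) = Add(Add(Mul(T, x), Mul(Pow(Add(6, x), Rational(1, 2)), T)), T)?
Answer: Add(Rational(5420520, 31), Mul(Rational(-361368, 31), I, Pow(10, Rational(1, 2)))) ≈ Add(1.7486e+5, Mul(-36863., I))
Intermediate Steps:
F = Rational(35, 31) (F = Add(-5, Mul(-760, Pow(Mul(62, -2), -1))) = Add(-5, Mul(-760, Pow(-124, -1))) = Add(-5, Mul(-760, Rational(-1, 124))) = Add(-5, Rational(190, 31)) = Rational(35, 31) ≈ 1.1290)
Function('c')(x, T) = Add(T, Mul(T, x), Mul(T, Pow(Add(6, x), Rational(1, 2)))) (Function('c')(x, T) = Add(Add(Mul(T, x), Mul(T, Pow(Add(6, x), Rational(1, 2)))), T) = Add(T, Mul(T, x), Mul(T, Pow(Add(6, x), Rational(1, 2)))))
Mul(Function('c')(-16, -8), Add(1277, Add(179, F))) = Mul(Mul(-8, Add(1, -16, Pow(Add(6, -16), Rational(1, 2)))), Add(1277, Add(179, Rational(35, 31)))) = Mul(Mul(-8, Add(1, -16, Pow(-10, Rational(1, 2)))), Add(1277, Rational(5584, 31))) = Mul(Mul(-8, Add(1, -16, Mul(I, Pow(10, Rational(1, 2))))), Rational(45171, 31)) = Mul(Mul(-8, Add(-15, Mul(I, Pow(10, Rational(1, 2))))), Rational(45171, 31)) = Mul(Add(120, Mul(-8, I, Pow(10, Rational(1, 2)))), Rational(45171, 31)) = Add(Rational(5420520, 31), Mul(Rational(-361368, 31), I, Pow(10, Rational(1, 2))))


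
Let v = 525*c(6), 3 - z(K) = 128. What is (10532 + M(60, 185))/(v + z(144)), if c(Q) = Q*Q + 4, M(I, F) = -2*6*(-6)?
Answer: 10604/20875 ≈ 0.50798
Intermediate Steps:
M(I, F) = 72 (M(I, F) = -12*(-6) = 72)
c(Q) = 4 + Q² (c(Q) = Q² + 4 = 4 + Q²)
z(K) = -125 (z(K) = 3 - 1*128 = 3 - 128 = -125)
v = 21000 (v = 525*(4 + 6²) = 525*(4 + 36) = 525*40 = 21000)
(10532 + M(60, 185))/(v + z(144)) = (10532 + 72)/(21000 - 125) = 10604/20875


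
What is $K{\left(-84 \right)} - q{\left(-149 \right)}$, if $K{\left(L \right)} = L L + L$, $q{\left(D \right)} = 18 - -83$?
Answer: $6871$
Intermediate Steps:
$q{\left(D \right)} = 101$ ($q{\left(D \right)} = 18 + 83 = 101$)
$K{\left(L \right)} = L + L^{2}$ ($K{\left(L \right)} = L^{2} + L = L + L^{2}$)
$K{\left(-84 \right)} - q{\left(-149 \right)} = - 84 \left(1 - 84\right) - 101 = \left(-84\right) \left(-83\right) - 101 = 6972 - 101 = 6871$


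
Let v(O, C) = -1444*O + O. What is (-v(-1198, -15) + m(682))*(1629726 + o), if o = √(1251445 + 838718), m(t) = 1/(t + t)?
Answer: -1921419163097385/682 - 2357965895*√2090163/1364 ≈ -2.8198e+12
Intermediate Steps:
m(t) = 1/(2*t)
v(O, C) = -1443*O
o = √2090163 ≈ 1445.7
(-v(-1198, -15) + m(682))*(1629726 + o) = (-(-1443)*(-1198) + (½)/682)*(1629726 + √2090163) = (-1*1728714 + (½)*(1/682))*(1629726 + √2090163) = (-1728714 + 1/1364)*(1629726 + √2090163) = -2357965895*(1629726 + √2090163)/1364 = -1921419163097385/682 - 2357965895*√2090163/1364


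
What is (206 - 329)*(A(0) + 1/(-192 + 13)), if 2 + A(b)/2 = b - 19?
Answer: 924837/179 ≈ 5166.7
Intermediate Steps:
A(b) = -42 + 2*b (A(b) = -4 + 2*(b - 19) = -4 + 2*(-19 + b) = -4 + (-38 + 2*b) = -42 + 2*b)
(206 - 329)*(A(0) + 1/(-192 + 13)) = (206 - 329)*((-42 + 2*0) + 1/(-192 + 13)) = -123*((-42 + 0) + 1/(-179)) = -123*(-42 - 1/179) = -123*(-7519/179) = 924837/179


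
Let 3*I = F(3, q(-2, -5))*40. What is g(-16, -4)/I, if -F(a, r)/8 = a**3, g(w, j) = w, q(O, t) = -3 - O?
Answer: 1/180 ≈ 0.0055556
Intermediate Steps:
F(a, r) = -8*a**3
I = -2880 (I = (-8*3**3*40)/3 = (-8*27*40)/3 = (-216*40)/3 = (1/3)*(-8640) = -2880)
g(-16, -4)/I = -16/(-2880) = -16*(-1/2880) = 1/180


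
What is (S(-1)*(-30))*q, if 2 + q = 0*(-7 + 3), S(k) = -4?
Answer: -240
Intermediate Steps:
q = -2 (q = -2 + 0*(-7 + 3) = -2 + 0*(-4) = -2 + 0 = -2)
(S(-1)*(-30))*q = -4*(-30)*(-2) = 120*(-2) = -240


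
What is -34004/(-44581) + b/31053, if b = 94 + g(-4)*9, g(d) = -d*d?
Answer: 1053697162/1384373793 ≈ 0.76114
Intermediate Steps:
g(d) = -d²
b = -50 (b = 94 - 1*(-4)²*9 = 94 - 1*16*9 = 94 - 16*9 = 94 - 144 = -50)
-34004/(-44581) + b/31053 = -34004/(-44581) - 50/31053 = -34004*(-1/44581) - 50*1/31053 = 34004/44581 - 50/31053 = 1053697162/1384373793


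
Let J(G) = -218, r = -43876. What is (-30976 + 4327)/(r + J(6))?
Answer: 8883/14698 ≈ 0.60437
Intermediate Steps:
(-30976 + 4327)/(r + J(6)) = (-30976 + 4327)/(-43876 - 218) = -26649/(-44094) = -26649*(-1/44094) = 8883/14698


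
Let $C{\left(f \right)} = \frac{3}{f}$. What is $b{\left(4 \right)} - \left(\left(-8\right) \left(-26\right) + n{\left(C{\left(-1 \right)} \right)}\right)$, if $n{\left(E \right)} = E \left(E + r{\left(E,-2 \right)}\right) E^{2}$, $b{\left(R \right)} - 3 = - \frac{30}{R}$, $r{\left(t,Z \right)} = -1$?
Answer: $- \frac{641}{2} \approx -320.5$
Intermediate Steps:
$b{\left(R \right)} = 3 - \frac{30}{R}$
$n{\left(E \right)} = E^{3} \left(-1 + E\right)$ ($n{\left(E \right)} = E \left(E - 1\right) E^{2} = E \left(-1 + E\right) E^{2} = E^{3} \left(-1 + E\right)$)
$b{\left(4 \right)} - \left(\left(-8\right) \left(-26\right) + n{\left(C{\left(-1 \right)} \right)}\right) = \left(3 - \frac{30}{4}\right) - \left(\left(-8\right) \left(-26\right) + \left(\frac{3}{-1}\right)^{3} \left(-1 + \frac{3}{-1}\right)\right) = \left(3 - \frac{15}{2}\right) - \left(208 + \left(3 \left(-1\right)\right)^{3} \left(-1 + 3 \left(-1\right)\right)\right) = \left(3 - \frac{15}{2}\right) - \left(208 + \left(-3\right)^{3} \left(-1 - 3\right)\right) = - \frac{9}{2} - \left(208 - -108\right) = - \frac{9}{2} - \left(208 + 108\right) = - \frac{9}{2} - 316 = - \frac{641}{2}$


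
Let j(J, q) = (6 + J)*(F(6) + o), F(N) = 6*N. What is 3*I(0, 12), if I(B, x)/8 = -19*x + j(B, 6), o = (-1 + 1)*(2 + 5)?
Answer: -288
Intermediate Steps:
o = 0 (o = 0*7 = 0)
j(J, q) = 216 + 36*J (j(J, q) = (6 + J)*(6*6 + 0) = (6 + J)*(36 + 0) = (6 + J)*36 = 216 + 36*J)
I(B, x) = 1728 - 152*x + 288*B (I(B, x) = 8*(-19*x + (216 + 36*B)) = 8*(216 - 19*x + 36*B) = 1728 - 152*x + 288*B)
3*I(0, 12) = 3*(1728 - 152*12 + 288*0) = 3*(1728 - 1824 + 0) = 3*(-96) = -288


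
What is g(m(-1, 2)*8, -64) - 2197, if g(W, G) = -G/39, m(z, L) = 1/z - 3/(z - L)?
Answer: -85619/39 ≈ -2195.4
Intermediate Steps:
m(z, L) = 1/z - 3/(z - L)
g(W, G) = -G/39 (g(W, G) = -G*(1/39) = -G/39)
g(m(-1, 2)*8, -64) - 2197 = -1/39*(-64) - 2197 = 64/39 - 2197 = -85619/39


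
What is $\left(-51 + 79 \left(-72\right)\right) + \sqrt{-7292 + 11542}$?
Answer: $-5739 + 5 \sqrt{170} \approx -5673.8$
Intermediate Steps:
$\left(-51 + 79 \left(-72\right)\right) + \sqrt{-7292 + 11542} = \left(-51 - 5688\right) + \sqrt{4250} = -5739 + 5 \sqrt{170}$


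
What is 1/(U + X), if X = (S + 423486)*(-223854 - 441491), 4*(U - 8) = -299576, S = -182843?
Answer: -1/160110691721 ≈ -6.2457e-12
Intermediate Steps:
U = -74886 (U = 8 + (1/4)*(-299576) = 8 - 74894 = -74886)
X = -160110616835 (X = (-182843 + 423486)*(-223854 - 441491) = 240643*(-665345) = -160110616835)
1/(U + X) = 1/(-74886 - 160110616835) = 1/(-160110691721) = -1/160110691721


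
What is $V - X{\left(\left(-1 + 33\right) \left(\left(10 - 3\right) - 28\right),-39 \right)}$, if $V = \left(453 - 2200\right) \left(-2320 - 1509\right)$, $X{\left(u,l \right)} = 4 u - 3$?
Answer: $6691954$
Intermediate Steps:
$X{\left(u,l \right)} = -3 + 4 u$
$V = 6689263$ ($V = \left(-1747\right) \left(-3829\right) = 6689263$)
$V - X{\left(\left(-1 + 33\right) \left(\left(10 - 3\right) - 28\right),-39 \right)} = 6689263 - \left(-3 + 4 \left(-1 + 33\right) \left(\left(10 - 3\right) - 28\right)\right) = 6689263 - \left(-3 + 4 \cdot 32 \left(\left(10 - 3\right) - 28\right)\right) = 6689263 - \left(-3 + 4 \cdot 32 \left(7 - 28\right)\right) = 6689263 - \left(-3 + 4 \cdot 32 \left(-21\right)\right) = 6689263 - \left(-3 + 4 \left(-672\right)\right) = 6689263 - \left(-3 - 2688\right) = 6689263 - -2691 = 6689263 + 2691 = 6691954$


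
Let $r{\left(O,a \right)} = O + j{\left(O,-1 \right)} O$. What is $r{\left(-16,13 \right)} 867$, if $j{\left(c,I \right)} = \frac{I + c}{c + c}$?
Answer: $- \frac{42483}{2} \approx -21242.0$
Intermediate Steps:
$j{\left(c,I \right)} = \frac{I + c}{2 c}$
$r{\left(O,a \right)} = - \frac{1}{2} + \frac{3 O}{2}$ ($r{\left(O,a \right)} = O + \frac{-1 + O}{2 O} O = O + \left(- \frac{1}{2} + \frac{O}{2}\right) = - \frac{1}{2} + \frac{3 O}{2}$)
$r{\left(-16,13 \right)} 867 = \left(- \frac{1}{2} + \frac{3}{2} \left(-16\right)\right) 867 = \left(- \frac{1}{2} - 24\right) 867 = \left(- \frac{49}{2}\right) 867 = - \frac{42483}{2}$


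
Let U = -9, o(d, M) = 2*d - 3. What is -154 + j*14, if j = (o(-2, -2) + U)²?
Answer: 3430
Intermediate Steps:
o(d, M) = -3 + 2*d
j = 256 (j = ((-3 + 2*(-2)) - 9)² = ((-3 - 4) - 9)² = (-7 - 9)² = (-16)² = 256)
-154 + j*14 = -154 + 256*14 = -154 + 3584 = 3430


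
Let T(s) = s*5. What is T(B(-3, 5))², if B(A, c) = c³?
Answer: 390625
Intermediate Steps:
T(s) = 5*s
T(B(-3, 5))² = (5*5³)² = (5*125)² = 625² = 390625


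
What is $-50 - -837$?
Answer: $787$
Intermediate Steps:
$-50 - -837 = -50 + 837 = 787$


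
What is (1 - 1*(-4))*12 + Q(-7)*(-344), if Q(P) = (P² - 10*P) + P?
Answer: -38468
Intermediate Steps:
Q(P) = P² - 9*P
(1 - 1*(-4))*12 + Q(-7)*(-344) = (1 - 1*(-4))*12 - 7*(-9 - 7)*(-344) = (1 + 4)*12 - 7*(-16)*(-344) = 5*12 + 112*(-344) = 60 - 38528 = -38468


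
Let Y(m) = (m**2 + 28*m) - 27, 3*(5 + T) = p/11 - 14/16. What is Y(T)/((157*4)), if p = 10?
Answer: -1098063/4863232 ≈ -0.22579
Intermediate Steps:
T = -439/88 (T = -5 + (10/11 - 14/16)/3 = -5 + (10*(1/11) - 14*1/16)/3 = -5 + (10/11 - 7/8)/3 = -5 + (1/3)*(3/88) = -5 + 1/88 = -439/88 ≈ -4.9886)
Y(m) = -27 + m**2 + 28*m
Y(T)/((157*4)) = (-27 + (-439/88)**2 + 28*(-439/88))/((157*4)) = (-27 + 192721/7744 - 3073/22)/628 = -1098063/7744*1/628 = -1098063/4863232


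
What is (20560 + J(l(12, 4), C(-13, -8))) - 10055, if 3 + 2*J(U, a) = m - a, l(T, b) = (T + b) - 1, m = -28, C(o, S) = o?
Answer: 10496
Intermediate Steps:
l(T, b) = -1 + T + b
J(U, a) = -31/2 - a/2 (J(U, a) = -3/2 + (-28 - a)/2 = -3/2 + (-14 - a/2) = -31/2 - a/2)
(20560 + J(l(12, 4), C(-13, -8))) - 10055 = (20560 + (-31/2 - ½*(-13))) - 10055 = (20560 + (-31/2 + 13/2)) - 10055 = (20560 - 9) - 10055 = 20551 - 10055 = 10496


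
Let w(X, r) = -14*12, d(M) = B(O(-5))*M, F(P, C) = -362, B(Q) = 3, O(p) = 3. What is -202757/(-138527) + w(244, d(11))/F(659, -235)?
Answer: 48335285/25073387 ≈ 1.9278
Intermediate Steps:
d(M) = 3*M
w(X, r) = -168
-202757/(-138527) + w(244, d(11))/F(659, -235) = -202757/(-138527) - 168/(-362) = -202757*(-1/138527) - 168*(-1/362) = 202757/138527 + 84/181 = 48335285/25073387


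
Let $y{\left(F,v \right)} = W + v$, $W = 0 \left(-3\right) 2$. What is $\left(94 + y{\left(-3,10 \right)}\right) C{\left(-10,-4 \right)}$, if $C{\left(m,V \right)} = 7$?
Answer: $728$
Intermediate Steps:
$W = 0$ ($W = 0 \cdot 2 = 0$)
$y{\left(F,v \right)} = v$ ($y{\left(F,v \right)} = 0 + v = v$)
$\left(94 + y{\left(-3,10 \right)}\right) C{\left(-10,-4 \right)} = \left(94 + 10\right) 7 = 104 \cdot 7 = 728$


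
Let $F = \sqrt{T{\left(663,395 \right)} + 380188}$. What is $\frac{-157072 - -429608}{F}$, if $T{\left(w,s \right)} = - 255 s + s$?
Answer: $\frac{136268 \sqrt{279858}}{139929} \approx 515.18$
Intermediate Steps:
$T{\left(w,s \right)} = - 254 s$
$F = \sqrt{279858}$ ($F = \sqrt{\left(-254\right) 395 + 380188} = \sqrt{-100330 + 380188} = \sqrt{279858} \approx 529.02$)
$\frac{-157072 - -429608}{F} = \frac{-157072 - -429608}{\sqrt{279858}} = \left(-157072 + 429608\right) \frac{\sqrt{279858}}{279858} = 272536 \frac{\sqrt{279858}}{279858} = \frac{136268 \sqrt{279858}}{139929}$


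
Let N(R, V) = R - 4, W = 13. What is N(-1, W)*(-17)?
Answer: 85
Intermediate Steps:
N(R, V) = -4 + R
N(-1, W)*(-17) = (-4 - 1)*(-17) = -5*(-17) = 85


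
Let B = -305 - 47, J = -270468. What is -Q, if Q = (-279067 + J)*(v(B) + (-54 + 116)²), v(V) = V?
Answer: 1918976220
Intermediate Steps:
B = -352
Q = -1918976220 (Q = (-279067 - 270468)*(-352 + (-54 + 116)²) = -549535*(-352 + 62²) = -549535*(-352 + 3844) = -549535*3492 = -1918976220)
-Q = -1*(-1918976220) = 1918976220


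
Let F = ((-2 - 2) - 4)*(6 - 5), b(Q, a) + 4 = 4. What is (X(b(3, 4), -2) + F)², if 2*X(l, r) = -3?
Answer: 361/4 ≈ 90.250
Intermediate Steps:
b(Q, a) = 0 (b(Q, a) = -4 + 4 = 0)
F = -8 (F = (-4 - 4)*1 = -8*1 = -8)
X(l, r) = -3/2 (X(l, r) = (½)*(-3) = -3/2)
(X(b(3, 4), -2) + F)² = (-3/2 - 8)² = (-19/2)² = 361/4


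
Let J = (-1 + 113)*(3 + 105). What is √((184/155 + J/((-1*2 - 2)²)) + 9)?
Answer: √18407645/155 ≈ 27.680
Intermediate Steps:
J = 12096 (J = 112*108 = 12096)
√((184/155 + J/((-1*2 - 2)²)) + 9) = √((184/155 + 12096/((-1*2 - 2)²)) + 9) = √((184*(1/155) + 12096/((-2 - 2)²)) + 9) = √((184/155 + 12096/((-4)²)) + 9) = √((184/155 + 12096/16) + 9) = √((184/155 + 12096*(1/16)) + 9) = √((184/155 + 756) + 9) = √(117364/155 + 9) = √(118759/155) = √18407645/155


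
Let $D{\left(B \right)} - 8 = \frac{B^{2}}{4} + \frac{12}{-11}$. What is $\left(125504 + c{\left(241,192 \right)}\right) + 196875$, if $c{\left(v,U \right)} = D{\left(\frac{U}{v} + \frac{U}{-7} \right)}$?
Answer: $\frac{10098054280661}{31305659} \approx 3.2256 \cdot 10^{5}$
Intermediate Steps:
$D{\left(B \right)} = \frac{76}{11} + \frac{B^{2}}{4}$ ($D{\left(B \right)} = 8 + \left(\frac{B^{2}}{4} + \frac{12}{-11}\right) = 8 + \left(B^{2} \cdot \frac{1}{4} + 12 \left(- \frac{1}{11}\right)\right) = 8 + \left(\frac{B^{2}}{4} - \frac{12}{11}\right) = 8 + \left(- \frac{12}{11} + \frac{B^{2}}{4}\right) = \frac{76}{11} + \frac{B^{2}}{4}$)
$c{\left(v,U \right)} = \frac{76}{11} + \frac{\left(- \frac{U}{7} + \frac{U}{v}\right)^{2}}{4}$ ($c{\left(v,U \right)} = \frac{76}{11} + \frac{\left(\frac{U}{v} + \frac{U}{-7}\right)^{2}}{4} = \frac{76}{11} + \frac{\left(\frac{U}{v} + U \left(- \frac{1}{7}\right)\right)^{2}}{4} = \frac{76}{11} + \frac{\left(\frac{U}{v} - \frac{U}{7}\right)^{2}}{4} = \frac{76}{11} + \frac{\left(- \frac{U}{7} + \frac{U}{v}\right)^{2}}{4}$)
$\left(125504 + c{\left(241,192 \right)}\right) + 196875 = \left(125504 + \left(\frac{76}{11} + \frac{192^{2} \left(-7 + 241\right)^{2}}{196 \cdot 58081}\right)\right) + 196875 = \left(125504 + \left(\frac{76}{11} + \frac{1}{196} \cdot 36864 \cdot \frac{1}{58081} \cdot 234^{2}\right)\right) + 196875 = \left(125504 + \left(\frac{76}{11} + \frac{1}{196} \cdot 36864 \cdot \frac{1}{58081} \cdot 54756\right)\right) + 196875 = \left(125504 + \left(\frac{76}{11} + \frac{504631296}{2845969}\right)\right) + 196875 = \left(125504 + \frac{5767237900}{31305659}\right) + 196875 = \frac{3934752665036}{31305659} + 196875 = \frac{10098054280661}{31305659}$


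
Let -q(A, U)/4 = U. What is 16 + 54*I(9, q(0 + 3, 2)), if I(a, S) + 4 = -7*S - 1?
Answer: 2770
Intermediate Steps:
q(A, U) = -4*U
I(a, S) = -5 - 7*S (I(a, S) = -4 + (-7*S - 1) = -4 + (-1 - 7*S) = -5 - 7*S)
16 + 54*I(9, q(0 + 3, 2)) = 16 + 54*(-5 - (-28)*2) = 16 + 54*(-5 - 7*(-8)) = 16 + 54*(-5 + 56) = 16 + 54*51 = 16 + 2754 = 2770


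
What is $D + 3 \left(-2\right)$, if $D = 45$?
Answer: $39$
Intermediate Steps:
$D + 3 \left(-2\right) = 45 + 3 \left(-2\right) = 45 - 6 = 39$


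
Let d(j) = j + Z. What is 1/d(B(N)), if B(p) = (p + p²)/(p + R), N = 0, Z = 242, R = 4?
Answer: 1/242 ≈ 0.0041322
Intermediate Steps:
B(p) = (p + p²)/(4 + p) (B(p) = (p + p²)/(p + 4) = (p + p²)/(4 + p))
d(j) = 242 + j (d(j) = j + 242 = 242 + j)
1/d(B(N)) = 1/(242 + 0*(1 + 0)/(4 + 0)) = 1/(242 + 0*1/4) = 1/(242 + 0*(¼)*1) = 1/(242 + 0) = 1/242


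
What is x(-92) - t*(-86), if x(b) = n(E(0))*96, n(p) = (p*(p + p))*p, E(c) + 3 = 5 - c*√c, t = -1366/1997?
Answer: 2949916/1997 ≈ 1477.2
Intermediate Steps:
t = -1366/1997 (t = -1366*1/1997 = -1366/1997 ≈ -0.68403)
E(c) = 2 - c^(3/2) (E(c) = -3 + (5 - c*√c) = -3 + (5 - c^(3/2)) = 2 - c^(3/2))
n(p) = 2*p³ (n(p) = (p*(2*p))*p = (2*p²)*p = 2*p³)
x(b) = 1536 (x(b) = (2*(2 - 0^(3/2))³)*96 = (2*(2 - 1*0)³)*96 = (2*(2 + 0)³)*96 = (2*2³)*96 = (2*8)*96 = 16*96 = 1536)
x(-92) - t*(-86) = 1536 - (-1366)*(-86)/1997 = 1536 - 1*117476/1997 = 1536 - 117476/1997 = 2949916/1997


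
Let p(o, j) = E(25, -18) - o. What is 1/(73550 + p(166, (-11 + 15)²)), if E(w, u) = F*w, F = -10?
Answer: 1/73134 ≈ 1.3674e-5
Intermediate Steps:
E(w, u) = -10*w
p(o, j) = -250 - o (p(o, j) = -10*25 - o = -250 - o)
1/(73550 + p(166, (-11 + 15)²)) = 1/(73550 + (-250 - 1*166)) = 1/(73550 + (-250 - 166)) = 1/(73550 - 416) = 1/73134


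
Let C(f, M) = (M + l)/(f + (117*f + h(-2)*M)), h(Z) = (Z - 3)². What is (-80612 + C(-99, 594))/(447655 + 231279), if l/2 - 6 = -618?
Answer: -14187747/119492384 ≈ -0.11873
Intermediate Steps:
h(Z) = (-3 + Z)²
l = -1224 (l = 12 + 2*(-618) = 12 - 1236 = -1224)
C(f, M) = (-1224 + M)/(25*M + 118*f) (C(f, M) = (M - 1224)/(f + (117*f + (-3 - 2)²*M)) = (-1224 + M)/(f + (117*f + (-5)²*M)) = (-1224 + M)/(f + (117*f + 25*M)) = (-1224 + M)/(f + (25*M + 117*f)) = (-1224 + M)/(25*M + 118*f))
(-80612 + C(-99, 594))/(447655 + 231279) = (-80612 + (-1224 + 594)/(25*594 + 118*(-99)))/(447655 + 231279) = (-80612 - 630/(14850 - 11682))/678934 = (-80612 - 630/3168)*(1/678934) = (-80612 + (1/3168)*(-630))*(1/678934) = (-80612 - 35/176)*(1/678934) = -14187747/176*1/678934 = -14187747/119492384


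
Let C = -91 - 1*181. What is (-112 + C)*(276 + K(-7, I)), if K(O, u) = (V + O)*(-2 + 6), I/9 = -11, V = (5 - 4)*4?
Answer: -101376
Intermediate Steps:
V = 4 (V = 1*4 = 4)
I = -99 (I = 9*(-11) = -99)
K(O, u) = 16 + 4*O (K(O, u) = (4 + O)*(-2 + 6) = (4 + O)*4 = 16 + 4*O)
C = -272 (C = -91 - 181 = -272)
(-112 + C)*(276 + K(-7, I)) = (-112 - 272)*(276 + (16 + 4*(-7))) = -384*(276 + (16 - 28)) = -384*(276 - 12) = -384*264 = -101376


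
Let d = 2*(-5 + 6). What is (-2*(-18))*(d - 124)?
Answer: -4392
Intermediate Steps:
d = 2 (d = 2*1 = 2)
(-2*(-18))*(d - 124) = (-2*(-18))*(2 - 124) = 36*(-122) = -4392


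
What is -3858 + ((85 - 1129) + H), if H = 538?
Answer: -4364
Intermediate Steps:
-3858 + ((85 - 1129) + H) = -3858 + ((85 - 1129) + 538) = -3858 + (-1044 + 538) = -3858 - 506 = -4364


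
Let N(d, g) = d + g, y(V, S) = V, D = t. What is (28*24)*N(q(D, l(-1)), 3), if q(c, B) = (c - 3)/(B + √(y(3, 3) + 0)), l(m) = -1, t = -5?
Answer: -672 - 2688*√3 ≈ -5327.8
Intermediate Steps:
D = -5
q(c, B) = (-3 + c)/(B + √3) (q(c, B) = (c - 3)/(B + √(3 + 0)) = (-3 + c)/(B + √3))
(28*24)*N(q(D, l(-1)), 3) = (28*24)*((-3 - 5)/(-1 + √3) + 3) = 672*(-8/(-1 + √3) + 3) = 672*(3 - 8/(-1 + √3)) = 2016 - 5376/(-1 + √3)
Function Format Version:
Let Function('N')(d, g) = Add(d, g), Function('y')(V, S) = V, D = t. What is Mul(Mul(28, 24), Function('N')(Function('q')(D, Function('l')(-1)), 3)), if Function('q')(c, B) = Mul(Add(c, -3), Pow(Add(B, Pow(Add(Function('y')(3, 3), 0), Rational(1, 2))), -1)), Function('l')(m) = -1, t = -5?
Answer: Add(-672, Mul(-2688, Pow(3, Rational(1, 2)))) ≈ -5327.8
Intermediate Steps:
D = -5
Function('q')(c, B) = Mul(Pow(Add(B, Pow(3, Rational(1, 2))), -1), Add(-3, c)) (Function('q')(c, B) = Mul(Add(c, -3), Pow(Add(B, Pow(Add(3, 0), Rational(1, 2))), -1)) = Mul(Add(-3, c), Pow(Add(B, Pow(3, Rational(1, 2))), -1)) = Mul(Pow(Add(B, Pow(3, Rational(1, 2))), -1), Add(-3, c)))
Mul(Mul(28, 24), Function('N')(Function('q')(D, Function('l')(-1)), 3)) = Mul(Mul(28, 24), Add(Mul(Pow(Add(-1, Pow(3, Rational(1, 2))), -1), Add(-3, -5)), 3)) = Mul(672, Add(Mul(Pow(Add(-1, Pow(3, Rational(1, 2))), -1), -8), 3)) = Mul(672, Add(Mul(-8, Pow(Add(-1, Pow(3, Rational(1, 2))), -1)), 3)) = Mul(672, Add(3, Mul(-8, Pow(Add(-1, Pow(3, Rational(1, 2))), -1)))) = Add(2016, Mul(-5376, Pow(Add(-1, Pow(3, Rational(1, 2))), -1)))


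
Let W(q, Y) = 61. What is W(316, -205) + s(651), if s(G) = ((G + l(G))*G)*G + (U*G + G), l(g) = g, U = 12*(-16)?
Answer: 551664622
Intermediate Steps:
U = -192
s(G) = -191*G + 2*G**3 (s(G) = ((G + G)*G)*G + (-192*G + G) = ((2*G)*G)*G - 191*G = (2*G**2)*G - 191*G = 2*G**3 - 191*G = -191*G + 2*G**3)
W(316, -205) + s(651) = 61 + 651*(-191 + 2*651**2) = 61 + 651*(-191 + 2*423801) = 61 + 651*(-191 + 847602) = 61 + 651*847411 = 61 + 551664561 = 551664622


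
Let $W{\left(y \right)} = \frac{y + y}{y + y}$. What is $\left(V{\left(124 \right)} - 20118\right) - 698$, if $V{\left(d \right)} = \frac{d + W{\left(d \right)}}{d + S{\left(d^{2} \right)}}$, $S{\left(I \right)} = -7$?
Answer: $- \frac{2435347}{117} \approx -20815.0$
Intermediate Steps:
$W{\left(y \right)} = 1$ ($W{\left(y \right)} = \frac{2 y}{2 y} = 2 y \frac{1}{2 y} = 1$)
$V{\left(d \right)} = \frac{1 + d}{-7 + d}$ ($V{\left(d \right)} = \frac{d + 1}{d - 7} = \frac{1 + d}{-7 + d}$)
$\left(V{\left(124 \right)} - 20118\right) - 698 = \left(\frac{1 + 124}{-7 + 124} - 20118\right) - 698 = \left(\frac{1}{117} \cdot 125 - 20118\right) - 698 = \left(\frac{125}{117} - 20118\right) - 698 = - \frac{2353681}{117} - 698 = - \frac{2435347}{117}$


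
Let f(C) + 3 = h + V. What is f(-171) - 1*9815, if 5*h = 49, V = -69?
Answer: -49386/5 ≈ -9877.2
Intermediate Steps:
h = 49/5 (h = (⅕)*49 = 49/5 ≈ 9.8000)
f(C) = -311/5 (f(C) = -3 + (49/5 - 69) = -3 - 296/5 = -311/5)
f(-171) - 1*9815 = -311/5 - 1*9815 = -311/5 - 9815 = -49386/5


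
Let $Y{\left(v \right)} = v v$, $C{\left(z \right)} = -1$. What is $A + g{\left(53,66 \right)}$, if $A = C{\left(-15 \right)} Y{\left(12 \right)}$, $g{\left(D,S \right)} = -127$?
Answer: $-271$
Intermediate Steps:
$Y{\left(v \right)} = v^{2}$
$A = -144$ ($A = - 12^{2} = \left(-1\right) 144 = -144$)
$A + g{\left(53,66 \right)} = -144 - 127 = -271$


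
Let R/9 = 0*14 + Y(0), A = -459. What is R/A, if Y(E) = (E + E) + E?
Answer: 0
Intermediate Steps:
Y(E) = 3*E (Y(E) = 2*E + E = 3*E)
R = 0 (R = 9*(0*14 + 3*0) = 9*(0 + 0) = 9*0 = 0)
R/A = 0/(-459) = 0*(-1/459) = 0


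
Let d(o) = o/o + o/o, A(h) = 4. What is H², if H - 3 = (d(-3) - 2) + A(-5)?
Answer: 49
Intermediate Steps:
d(o) = 2 (d(o) = 1 + 1 = 2)
H = 7 (H = 3 + ((2 - 2) + 4) = 3 + (0 + 4) = 3 + 4 = 7)
H² = 7² = 49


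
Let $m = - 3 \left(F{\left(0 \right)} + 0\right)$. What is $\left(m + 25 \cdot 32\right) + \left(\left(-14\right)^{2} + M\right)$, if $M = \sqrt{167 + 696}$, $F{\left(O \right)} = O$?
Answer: $996 + \sqrt{863} \approx 1025.4$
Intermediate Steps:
$M = \sqrt{863} \approx 29.377$
$m = 0$ ($m = - 3 \left(0 + 0\right) = \left(-3\right) 0 = 0$)
$\left(m + 25 \cdot 32\right) + \left(\left(-14\right)^{2} + M\right) = \left(0 + 25 \cdot 32\right) + \left(\left(-14\right)^{2} + \sqrt{863}\right) = \left(0 + 800\right) + \left(196 + \sqrt{863}\right) = 800 + \left(196 + \sqrt{863}\right) = 996 + \sqrt{863}$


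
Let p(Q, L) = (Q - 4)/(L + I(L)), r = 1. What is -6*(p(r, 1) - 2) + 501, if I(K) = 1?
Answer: 522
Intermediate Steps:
p(Q, L) = (-4 + Q)/(1 + L) (p(Q, L) = (Q - 4)/(L + 1) = (-4 + Q)/(1 + L))
-6*(p(r, 1) - 2) + 501 = -6*((-4 + 1)/(1 + 1) - 2) + 501 = -6*(-3/2 - 2) + 501 = -6*(-7/2) + 501 = 21 + 501 = 522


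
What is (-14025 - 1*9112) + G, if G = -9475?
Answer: -32612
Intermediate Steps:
(-14025 - 1*9112) + G = (-14025 - 1*9112) - 9475 = (-14025 - 9112) - 9475 = -23137 - 9475 = -32612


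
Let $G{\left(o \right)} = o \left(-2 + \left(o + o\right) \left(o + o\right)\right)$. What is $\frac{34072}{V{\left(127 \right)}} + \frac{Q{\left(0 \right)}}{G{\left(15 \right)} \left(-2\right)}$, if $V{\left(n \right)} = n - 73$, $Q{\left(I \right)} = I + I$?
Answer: $\frac{17036}{27} \approx 630.96$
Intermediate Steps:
$G{\left(o \right)} = o \left(-2 + 4 o^{2}\right)$ ($G{\left(o \right)} = o \left(-2 + 2 o 2 o\right) = o \left(-2 + 4 o^{2}\right)$)
$Q{\left(I \right)} = 2 I$
$V{\left(n \right)} = -73 + n$
$\frac{34072}{V{\left(127 \right)}} + \frac{Q{\left(0 \right)}}{G{\left(15 \right)} \left(-2\right)} = \frac{34072}{-73 + 127} + \frac{2 \cdot 0}{\left(\left(-2\right) 15 + 4 \cdot 15^{3}\right) \left(-2\right)} = \frac{34072}{54} + \frac{0}{\left(-30 + 4 \cdot 3375\right) \left(-2\right)} = 34072 \cdot \frac{1}{54} + \frac{0}{\left(-30 + 13500\right) \left(-2\right)} = \frac{17036}{27} + \frac{0}{13470 \left(-2\right)} = \frac{17036}{27} + \frac{0}{-26940} = \frac{17036}{27} + 0 \left(- \frac{1}{26940}\right) = \frac{17036}{27} + 0 = \frac{17036}{27}$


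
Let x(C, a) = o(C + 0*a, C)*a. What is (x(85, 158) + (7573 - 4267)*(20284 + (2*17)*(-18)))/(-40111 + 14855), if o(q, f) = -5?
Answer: -32517421/12628 ≈ -2575.0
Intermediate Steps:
x(C, a) = -5*a
(x(85, 158) + (7573 - 4267)*(20284 + (2*17)*(-18)))/(-40111 + 14855) = (-5*158 + (7573 - 4267)*(20284 + (2*17)*(-18)))/(-40111 + 14855) = (-790 + 3306*(20284 + 34*(-18)))/(-25256) = (-790 + 3306*(20284 - 612))*(-1/25256) = (-790 + 3306*19672)*(-1/25256) = (-790 + 65035632)*(-1/25256) = 65034842*(-1/25256) = -32517421/12628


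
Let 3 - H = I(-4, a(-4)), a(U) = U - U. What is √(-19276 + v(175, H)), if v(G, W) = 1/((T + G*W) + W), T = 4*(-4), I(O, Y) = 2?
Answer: I*√30841590/40 ≈ 138.84*I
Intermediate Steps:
a(U) = 0
T = -16
H = 1 (H = 3 - 1*2 = 3 - 2 = 1)
v(G, W) = 1/(-16 + W + G*W) (v(G, W) = 1/((-16 + G*W) + W) = 1/(-16 + W + G*W))
√(-19276 + v(175, H)) = √(-19276 + 1/(-16 + 1 + 175*1)) = √(-19276 + 1/(-16 + 1 + 175)) = √(-19276 + 1/160) = √(-3084159/160) = I*√30841590/40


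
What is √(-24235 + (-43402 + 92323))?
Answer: √24686 ≈ 157.12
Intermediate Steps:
√(-24235 + (-43402 + 92323)) = √(-24235 + 48921) = √24686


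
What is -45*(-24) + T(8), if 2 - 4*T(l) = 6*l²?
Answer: 1969/2 ≈ 984.50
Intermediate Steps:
T(l) = ½ - 3*l²/2
-45*(-24) + T(8) = -45*(-24) + (½ - 3/2*8²) = 1080 + (½ - 3/2*64) = 1080 + (½ - 96) = 1080 - 191/2 = 1969/2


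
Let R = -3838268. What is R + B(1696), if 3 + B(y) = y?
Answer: -3836575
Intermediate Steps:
B(y) = -3 + y
R + B(1696) = -3838268 + (-3 + 1696) = -3838268 + 1693 = -3836575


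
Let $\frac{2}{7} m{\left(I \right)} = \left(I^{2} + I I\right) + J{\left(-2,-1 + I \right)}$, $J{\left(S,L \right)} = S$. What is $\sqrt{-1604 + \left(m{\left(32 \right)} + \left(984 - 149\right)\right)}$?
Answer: $2 \sqrt{1598} \approx 79.95$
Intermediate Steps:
$m{\left(I \right)} = -7 + 7 I^{2}$ ($m{\left(I \right)} = \frac{7 \left(\left(I^{2} + I I\right) - 2\right)}{2} = \frac{7 \left(\left(I^{2} + I^{2}\right) - 2\right)}{2} = \frac{7 \left(2 I^{2} - 2\right)}{2} = \frac{7 \left(-2 + 2 I^{2}\right)}{2} = -7 + 7 I^{2}$)
$\sqrt{-1604 + \left(m{\left(32 \right)} + \left(984 - 149\right)\right)} = \sqrt{-1604 + \left(\left(-7 + 7 \cdot 32^{2}\right) + \left(984 - 149\right)\right)} = \sqrt{-1604 + \left(\left(-7 + 7 \cdot 1024\right) + \left(984 - 149\right)\right)} = \sqrt{-1604 + \left(\left(-7 + 7168\right) + 835\right)} = \sqrt{-1604 + \left(7161 + 835\right)} = \sqrt{-1604 + 7996} = \sqrt{6392} = 2 \sqrt{1598}$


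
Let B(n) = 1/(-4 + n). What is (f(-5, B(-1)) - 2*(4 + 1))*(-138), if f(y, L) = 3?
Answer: 966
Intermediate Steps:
(f(-5, B(-1)) - 2*(4 + 1))*(-138) = (3 - 2*(4 + 1))*(-138) = (3 - 2*5)*(-138) = (3 - 10)*(-138) = -7*(-138) = 966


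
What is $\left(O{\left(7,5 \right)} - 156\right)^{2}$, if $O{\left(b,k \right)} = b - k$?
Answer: $23716$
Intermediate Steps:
$\left(O{\left(7,5 \right)} - 156\right)^{2} = \left(\left(7 - 5\right) - 156\right)^{2} = \left(2 - 156\right)^{2} = \left(-154\right)^{2} = 23716$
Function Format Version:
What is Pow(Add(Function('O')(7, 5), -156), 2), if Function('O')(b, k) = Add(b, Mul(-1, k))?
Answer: 23716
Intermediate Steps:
Pow(Add(Function('O')(7, 5), -156), 2) = Pow(Add(Add(7, Mul(-1, 5)), -156), 2) = Pow(Add(Add(7, -5), -156), 2) = Pow(Add(2, -156), 2) = Pow(-154, 2) = 23716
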